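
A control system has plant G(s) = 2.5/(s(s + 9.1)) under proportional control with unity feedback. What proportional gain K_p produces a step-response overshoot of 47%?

From %OS = 100·exp(−πζ/√(1−ζ²)) = 47%, ζ = −ln(0.47)/√(π²+ln²(0.47)) = 0.2337.
Characteristic equation s² + 9.1s + 2.5K_p = 0 gives ζ = 9.1/(2√(2.5K_p)).
Setting ζ = 0.2337: √(2.5K_p) = 9.1/(2·0.2337) = 19.47, so K_p = 379.1/2.5 = 152.

K_p = 152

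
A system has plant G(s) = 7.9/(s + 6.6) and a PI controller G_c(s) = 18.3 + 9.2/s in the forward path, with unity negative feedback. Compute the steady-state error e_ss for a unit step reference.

0

The open loop G_c(s)G(s) has a pole at the origin (type 1), so the static position error constant is infinite and e_ss = 1/(1+∞) = 0.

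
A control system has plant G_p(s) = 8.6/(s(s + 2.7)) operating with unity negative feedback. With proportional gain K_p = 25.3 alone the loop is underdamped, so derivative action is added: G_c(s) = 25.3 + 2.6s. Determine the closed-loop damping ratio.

ζ = 0.849

Forward path: (25.3 + 2.6s)·8.6/(s(s+2.7)). The closed-loop characteristic equation is s² + (2.7 + 8.6·2.6)s + 8.6·25.3 = 0.
That is s² + 25.06s + 217.6 = 0, so ω_n = 14.75 rad/s and ζ = 25.06/(2·14.75) = 0.8495.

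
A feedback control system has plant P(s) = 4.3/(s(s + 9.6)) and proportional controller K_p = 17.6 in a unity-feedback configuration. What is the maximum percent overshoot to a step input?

Closed-loop characteristic equation: s² + 9.6s + 75.68 = 0, so ω_n = 8.699 rad/s and ζ = 9.6/(2·8.699) = 0.5518.
%OS = 100·exp(−πζ/√(1−ζ²)) = 100·exp(−π·0.5518/√0.6956) = 12.5%.

12.5%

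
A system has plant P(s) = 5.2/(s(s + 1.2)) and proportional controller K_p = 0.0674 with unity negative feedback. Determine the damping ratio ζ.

ζ = 1.01

The closed-loop denominator is s(s+1.2) + 0.0674·5.2 = s² + 1.2s + 0.3505.
So ω_n² = 0.3505 ⇒ ω_n = 0.592 rad/s, and ζ = 1.2/(2ω_n) = 1.01.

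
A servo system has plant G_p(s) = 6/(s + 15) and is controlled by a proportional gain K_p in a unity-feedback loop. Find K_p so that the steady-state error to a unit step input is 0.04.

K_p = 60

The loop is type 0, so e_ss(step) = 1/(1 + K_pos) with K_pos = K_p·G_p(0).
G_p(0) = 0.4. Require 1/(1 + K_p·0.4) = 0.04, so 1 + 0.4·K_p = 25.
K_p = (25 − 1)/0.4 = 60.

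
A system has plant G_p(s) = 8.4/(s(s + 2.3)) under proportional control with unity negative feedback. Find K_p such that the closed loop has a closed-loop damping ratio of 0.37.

Closed-loop characteristic equation: s² + 2.3s + K_p·8.4 = 0.
So ω_n = √(8.4K_p) and 2ζω_n = 2.3, giving ζ = 2.3/(2√(8.4K_p)).
Setting ζ = 0.37: √(8.4K_p) = 2.3/(2·0.37) = 3.108, so K_p = 9.66/8.4 = 1.15.

K_p = 1.15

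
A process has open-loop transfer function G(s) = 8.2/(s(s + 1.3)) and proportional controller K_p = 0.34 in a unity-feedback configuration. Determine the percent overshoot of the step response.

The closed-loop denominator s² + 1.3s + 2.788 gives ω_n = √2.788 = 1.67 and ζ = 1.3/(2ω_n) = 0.3893.
%OS = 100·exp(−πζ/√(1−ζ²)) = 100·exp(−π·0.3893/√0.8485) = 26.5%.

26.5%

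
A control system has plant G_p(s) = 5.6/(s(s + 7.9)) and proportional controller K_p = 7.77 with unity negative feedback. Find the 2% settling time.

Closed-loop characteristic equation: s² + 7.9s + 43.51 = 0, so ω_n = 6.596 rad/s and ζ = 7.9/(2·6.596) = 0.5988.
2% settling time T_s ≈ 4/(ζω_n) = 4/3.95 = 1.01 s.

T_s ≈ 1.01 s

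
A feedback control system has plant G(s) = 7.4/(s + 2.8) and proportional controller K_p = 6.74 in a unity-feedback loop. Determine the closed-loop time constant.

Closed-loop transfer function: T(s) = K_p·G(s)/(1 + K_p·G(s)) = 49.88/(s + 2.8 + 49.88) = 49.88/(s + 52.68).
Time constant τ = 1/52.68 = 0.019 s.

τ = 0.019 s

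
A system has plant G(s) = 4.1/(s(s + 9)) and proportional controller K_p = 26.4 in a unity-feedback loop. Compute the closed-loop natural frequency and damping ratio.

ω_n = 10.4 rad/s, ζ = 0.433

1 + K_p·G(s) = 0 gives s² + 9s + 108.2 = 0.
So ω_n² = 108.2 ⇒ ω_n = 10.4 rad/s, and ζ = 9/(2ω_n) = 0.433.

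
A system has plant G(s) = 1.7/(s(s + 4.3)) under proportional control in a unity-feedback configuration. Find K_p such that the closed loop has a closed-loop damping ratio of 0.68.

K_p = 5.88

Closed-loop characteristic equation: s² + 4.3s + K_p·1.7 = 0.
So ω_n = √(1.7K_p) and 2ζω_n = 4.3, giving ζ = 4.3/(2√(1.7K_p)).
Setting ζ = 0.68: √(1.7K_p) = 4.3/(2·0.68) = 3.162, so K_p = 9.997/1.7 = 5.88.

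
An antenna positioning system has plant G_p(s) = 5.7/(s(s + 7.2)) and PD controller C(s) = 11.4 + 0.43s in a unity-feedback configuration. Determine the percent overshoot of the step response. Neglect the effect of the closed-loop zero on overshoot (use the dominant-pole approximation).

Forward path: (11.4 + 0.43s)·5.7/(s(s+7.2)). The closed-loop characteristic equation is s² + (7.2 + 5.7·0.43)s + 5.7·11.4 = 0.
That is s² + 9.651s + 64.98 = 0, so ω_n = 8.061 rad/s and ζ = 9.651/(2·8.061) = 0.5986.
%OS = 100·exp(−πζ/√(1−ζ²)) = 9.56%.

9.56%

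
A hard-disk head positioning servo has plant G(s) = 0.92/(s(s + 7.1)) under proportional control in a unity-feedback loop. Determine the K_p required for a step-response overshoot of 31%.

K_p = 112

From %OS = 100·exp(−πζ/√(1−ζ²)) = 31%, ζ = −ln(0.31)/√(π²+ln²(0.31)) = 0.3493.
Characteristic equation s² + 7.1s + 0.92K_p = 0 gives ζ = 7.1/(2√(0.92K_p)).
Setting ζ = 0.3493: √(0.92K_p) = 7.1/(2·0.3493) = 10.16, so K_p = 103.3/0.92 = 112.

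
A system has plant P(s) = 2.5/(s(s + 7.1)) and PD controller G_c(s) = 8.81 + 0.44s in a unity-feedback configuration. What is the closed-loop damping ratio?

ζ = 0.874

Forward path: (8.81 + 0.44s)·2.5/(s(s+7.1)). The closed-loop characteristic equation is s² + (7.1 + 2.5·0.44)s + 2.5·8.81 = 0.
That is s² + 8.2s + 22.03 = 0, so ω_n = 4.693 rad/s and ζ = 8.2/(2·4.693) = 0.8736.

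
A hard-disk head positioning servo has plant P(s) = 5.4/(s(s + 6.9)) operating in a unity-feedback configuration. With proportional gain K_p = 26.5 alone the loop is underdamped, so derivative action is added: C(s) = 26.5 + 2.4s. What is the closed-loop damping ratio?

ζ = 0.83

Forward path: (26.5 + 2.4s)·5.4/(s(s+6.9)). The closed-loop characteristic equation is s² + (6.9 + 5.4·2.4)s + 5.4·26.5 = 0.
That is s² + 19.86s + 143.1 = 0, so ω_n = 11.96 rad/s and ζ = 19.86/(2·11.96) = 0.8301.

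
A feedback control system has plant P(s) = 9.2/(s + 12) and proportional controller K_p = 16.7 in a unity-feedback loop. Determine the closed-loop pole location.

Closed-loop transfer function: T(s) = K_p·P(s)/(1 + K_p·P(s)) = 153.6/(s + 12 + 153.6) = 153.6/(s + 165.6).
The closed-loop pole is at s = −165.6.

s = -165.6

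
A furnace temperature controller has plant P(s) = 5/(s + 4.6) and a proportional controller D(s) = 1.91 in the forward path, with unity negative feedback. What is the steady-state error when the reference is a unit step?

The loop is type 0. Static position error constant K_pos = D(0)·P(0) = 1.91·1.087 = 2.076.
Steady-state error to a unit step: e_ss = 1/(1+K_pos) = 1/3.076 = 0.325.

0.325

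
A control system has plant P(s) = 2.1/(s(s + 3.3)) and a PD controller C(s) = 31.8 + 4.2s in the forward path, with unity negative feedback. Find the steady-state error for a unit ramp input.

The loop has one pole at the origin (type 1). Velocity error constant K_v = lim_{s→0} s·C(s)P(s) = 31.8·2.1/3.3 = 20.24.
Steady-state error to a unit ramp: e_ss = 1/K_v = 0.0494.

0.0494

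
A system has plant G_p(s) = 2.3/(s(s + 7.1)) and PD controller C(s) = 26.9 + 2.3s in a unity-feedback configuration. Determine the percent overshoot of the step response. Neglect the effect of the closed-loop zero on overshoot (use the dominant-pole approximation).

1.8%

Forward path: (26.9 + 2.3s)·2.3/(s(s+7.1)). The closed-loop characteristic equation is s² + (7.1 + 2.3·2.3)s + 2.3·26.9 = 0.
That is s² + 12.39s + 61.87 = 0, so ω_n = 7.866 rad/s and ζ = 12.39/(2·7.866) = 0.7876.
%OS = 100·exp(−πζ/√(1−ζ²)) = 1.8%.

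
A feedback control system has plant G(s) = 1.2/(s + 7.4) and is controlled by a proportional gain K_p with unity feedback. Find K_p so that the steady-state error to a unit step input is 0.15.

K_p = 34.9

Steady-state error for a unit step on this type-0 loop is 1/(1 + K_p·G(0)).
G(0) = 0.1622. Require 1/(1 + K_p·0.1622) = 0.15, so 1 + 0.1622·K_p = 6.667.
K_p = (6.667 − 1)/0.1622 = 34.9.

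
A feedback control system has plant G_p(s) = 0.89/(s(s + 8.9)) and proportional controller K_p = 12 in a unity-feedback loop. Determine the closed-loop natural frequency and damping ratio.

With unity feedback the closed-loop characteristic equation is s² + 8.9s + 12·0.89 = s² + 8.9s + 10.68 = 0.
So ω_n² = 10.68 ⇒ ω_n = 3.268 rad/s, and ζ = 8.9/(2ω_n) = 1.36.

ω_n = 3.27 rad/s, ζ = 1.36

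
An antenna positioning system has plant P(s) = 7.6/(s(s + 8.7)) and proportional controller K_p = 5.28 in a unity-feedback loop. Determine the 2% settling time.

Closed-loop characteristic equation: s² + 8.7s + 40.13 = 0, so ω_n = 6.335 rad/s and ζ = 8.7/(2·6.335) = 0.6867.
2% settling time T_s ≈ 4/(ζω_n) = 4/4.35 = 0.92 s.

T_s ≈ 0.92 s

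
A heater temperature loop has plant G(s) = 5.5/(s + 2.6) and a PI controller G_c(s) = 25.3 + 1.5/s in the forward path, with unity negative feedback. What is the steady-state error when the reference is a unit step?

0

The open loop G_c(s)G(s) has a pole at the origin (type 1), so the static position error constant is infinite and e_ss = 1/(1+∞) = 0.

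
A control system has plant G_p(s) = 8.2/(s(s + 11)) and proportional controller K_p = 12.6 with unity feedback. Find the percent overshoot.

The closed-loop denominator s² + 11s + 103.3 gives ω_n = √103.3 = 10.16 and ζ = 11/(2ω_n) = 0.5411.
%OS = 100·exp(−πζ/√(1−ζ²)) = 100·exp(−π·0.5411/√0.7072) = 13.2%.

13.2%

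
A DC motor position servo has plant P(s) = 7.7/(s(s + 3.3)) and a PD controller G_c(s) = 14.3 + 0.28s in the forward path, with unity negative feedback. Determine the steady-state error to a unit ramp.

0.03

The loop has one pole at the origin (type 1). Velocity error constant K_v = lim_{s→0} s·G_c(s)P(s) = 14.3·7.7/3.3 = 33.37.
Steady-state error to a unit ramp: e_ss = 1/K_v = 0.03.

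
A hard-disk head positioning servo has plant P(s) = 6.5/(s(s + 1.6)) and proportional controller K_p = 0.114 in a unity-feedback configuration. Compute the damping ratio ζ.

With unity feedback the closed-loop characteristic equation is s² + 1.6s + 0.114·6.5 = s² + 1.6s + 0.741 = 0.
So ω_n² = 0.741 ⇒ ω_n = 0.8608 rad/s, and ζ = 1.6/(2ω_n) = 0.929.

ζ = 0.929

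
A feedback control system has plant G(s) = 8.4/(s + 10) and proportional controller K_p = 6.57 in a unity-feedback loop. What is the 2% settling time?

T_s ≈ 0.0614 s

Closed-loop transfer function: T(s) = K_p·G(s)/(1 + K_p·G(s)) = 55.19/(s + 10 + 55.19) = 55.19/(s + 65.19).
Time constant τ = 1/65.19 = 0.01534 s, so the 2% settling time is about 4τ = 0.0614 s.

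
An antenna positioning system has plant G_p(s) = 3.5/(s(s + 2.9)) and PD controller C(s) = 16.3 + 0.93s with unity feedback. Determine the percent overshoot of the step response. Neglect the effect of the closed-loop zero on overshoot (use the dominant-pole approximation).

Forward path: (16.3 + 0.93s)·3.5/(s(s+2.9)). The closed-loop characteristic equation is s² + (2.9 + 3.5·0.93)s + 3.5·16.3 = 0.
That is s² + 6.155s + 57.05 = 0, so ω_n = 7.553 rad/s and ζ = 6.155/(2·7.553) = 0.4074.
%OS = 100·exp(−πζ/√(1−ζ²)) = 24.6%.

24.6%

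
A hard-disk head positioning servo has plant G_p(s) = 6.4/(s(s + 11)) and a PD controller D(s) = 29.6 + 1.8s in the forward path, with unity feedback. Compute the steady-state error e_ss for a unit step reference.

0

The open loop D(s)G_p(s) has a pole at the origin (type 1), so the static position error constant is infinite and e_ss = 1/(1+∞) = 0.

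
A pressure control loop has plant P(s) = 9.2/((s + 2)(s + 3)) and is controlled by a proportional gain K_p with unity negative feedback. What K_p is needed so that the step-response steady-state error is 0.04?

K_p = 15.7

For a type-0 loop with proportional control, e_ss = 1/(1 + K_p·P(0)).
P(0) = 1.533. Require 1/(1 + K_p·1.533) = 0.04, so 1 + 1.533·K_p = 25.
K_p = (25 − 1)/1.533 = 15.7.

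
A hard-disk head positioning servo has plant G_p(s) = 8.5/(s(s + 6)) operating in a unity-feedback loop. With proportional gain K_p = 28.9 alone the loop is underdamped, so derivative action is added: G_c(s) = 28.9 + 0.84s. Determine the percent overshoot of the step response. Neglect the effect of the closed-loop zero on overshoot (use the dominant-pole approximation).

23.4%

Forward path: (28.9 + 0.84s)·8.5/(s(s+6)). The closed-loop characteristic equation is s² + (6 + 8.5·0.84)s + 8.5·28.9 = 0.
That is s² + 13.14s + 245.6 = 0, so ω_n = 15.67 rad/s and ζ = 13.14/(2·15.67) = 0.4192.
%OS = 100·exp(−πζ/√(1−ζ²)) = 23.4%.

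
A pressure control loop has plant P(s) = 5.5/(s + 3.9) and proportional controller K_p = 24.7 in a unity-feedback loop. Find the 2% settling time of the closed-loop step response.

T_s ≈ 0.0286 s

Closed-loop transfer function: T(s) = K_p·P(s)/(1 + K_p·P(s)) = 135.8/(s + 3.9 + 135.8) = 135.8/(s + 139.8).
Time constant τ = 1/139.8 = 0.007156 s, so the 2% settling time is about 4τ = 0.0286 s.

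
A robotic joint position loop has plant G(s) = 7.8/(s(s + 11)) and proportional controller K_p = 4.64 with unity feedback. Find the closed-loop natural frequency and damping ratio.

ω_n = 6.02 rad/s, ζ = 0.914

1 + K_p·G(s) = 0 gives s² + 11s + 36.19 = 0.
Matching s² + 2ζω_n s + ω_n²: ω_n = √36.19 = 6.016 rad/s and 2ζω_n = 11, so ζ = 11/(2·6.016) = 0.914.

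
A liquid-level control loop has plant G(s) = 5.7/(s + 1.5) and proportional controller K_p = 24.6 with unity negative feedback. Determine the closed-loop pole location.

s = -141.7

Closed-loop transfer function: T(s) = K_p·G(s)/(1 + K_p·G(s)) = 140.2/(s + 1.5 + 140.2) = 140.2/(s + 141.7).
The closed-loop pole is at s = −141.7.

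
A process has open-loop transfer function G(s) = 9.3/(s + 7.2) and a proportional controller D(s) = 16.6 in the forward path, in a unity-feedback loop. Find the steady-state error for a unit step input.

The loop is type 0. Static position error constant K_pos = D(0)·G(0) = 16.6·1.292 = 21.44.
Steady-state error to a unit step: e_ss = 1/(1+K_pos) = 1/22.44 = 0.0446.

0.0446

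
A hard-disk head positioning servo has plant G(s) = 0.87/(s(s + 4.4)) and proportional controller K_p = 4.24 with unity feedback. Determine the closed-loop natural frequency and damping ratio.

ω_n = 1.92 rad/s, ζ = 1.15

With unity feedback the closed-loop characteristic equation is s² + 4.4s + 4.24·0.87 = s² + 4.4s + 3.689 = 0.
So ω_n² = 3.689 ⇒ ω_n = 1.921 rad/s, and ζ = 4.4/(2ω_n) = 1.15.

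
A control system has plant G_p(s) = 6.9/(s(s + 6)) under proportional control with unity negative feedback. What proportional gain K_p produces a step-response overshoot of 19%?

From %OS = 100·exp(−πζ/√(1−ζ²)) = 19%, ζ = −ln(0.19)/√(π²+ln²(0.19)) = 0.4673.
Characteristic equation s² + 6s + 6.9K_p = 0 gives ζ = 6/(2√(6.9K_p)).
Setting ζ = 0.4673: √(6.9K_p) = 6/(2·0.4673) = 6.419, so K_p = 41.21/6.9 = 5.97.

K_p = 5.97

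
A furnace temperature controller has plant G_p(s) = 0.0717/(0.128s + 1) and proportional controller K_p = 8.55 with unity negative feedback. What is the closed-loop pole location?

Closed loop: T(s) = K_p·G_p/(1+K_p·G_p) = 0.613/(0.128s + 1 + 0.613), with pole at s = −(1 + 0.613)/0.128 = −12.6.

s = -12.6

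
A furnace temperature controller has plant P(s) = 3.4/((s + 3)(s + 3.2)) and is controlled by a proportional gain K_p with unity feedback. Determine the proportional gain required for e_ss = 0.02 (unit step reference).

Steady-state error for a unit step on this type-0 loop is 1/(1 + K_p·P(0)).
P(0) = 0.3542. Require 1/(1 + K_p·0.3542) = 0.02, so 1 + 0.3542·K_p = 50.
K_p = (50 − 1)/0.3542 = 138.

K_p = 138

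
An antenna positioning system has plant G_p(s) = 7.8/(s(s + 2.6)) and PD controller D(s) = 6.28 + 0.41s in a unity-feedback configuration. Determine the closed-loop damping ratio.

ζ = 0.414

Forward path: (6.28 + 0.41s)·7.8/(s(s+2.6)). The closed-loop characteristic equation is s² + (2.6 + 7.8·0.41)s + 7.8·6.28 = 0.
That is s² + 5.798s + 48.98 = 0, so ω_n = 6.999 rad/s and ζ = 5.798/(2·6.999) = 0.4142.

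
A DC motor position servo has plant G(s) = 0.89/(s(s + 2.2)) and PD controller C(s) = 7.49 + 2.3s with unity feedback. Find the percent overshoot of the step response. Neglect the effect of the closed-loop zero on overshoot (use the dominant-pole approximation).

1.06%

Forward path: (7.49 + 2.3s)·0.89/(s(s+2.2)). The closed-loop characteristic equation is s² + (2.2 + 0.89·2.3)s + 0.89·7.49 = 0.
That is s² + 4.247s + 6.666 = 0, so ω_n = 2.582 rad/s and ζ = 4.247/(2·2.582) = 0.8225.
%OS = 100·exp(−πζ/√(1−ζ²)) = 1.06%.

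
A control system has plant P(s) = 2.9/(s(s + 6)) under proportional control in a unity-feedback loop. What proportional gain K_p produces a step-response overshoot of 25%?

K_p = 19

From %OS = 100·exp(−πζ/√(1−ζ²)) = 25%, ζ = −ln(0.25)/√(π²+ln²(0.25)) = 0.4037.
Characteristic equation s² + 6s + 2.9K_p = 0 gives ζ = 6/(2√(2.9K_p)).
Setting ζ = 0.4037: √(2.9K_p) = 6/(2·0.4037) = 7.431, so K_p = 55.22/2.9 = 19.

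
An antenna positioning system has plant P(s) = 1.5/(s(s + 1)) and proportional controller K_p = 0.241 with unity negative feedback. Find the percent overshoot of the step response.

0.906%

From 1 + K_pP(s) = 0: s² + 1s + 0.3615 = 0 ⇒ ω_n = 0.6012, ζ = 0.8316.
%OS = 100·exp(−πζ/√(1−ζ²)) = 100·exp(−π·0.8316/√0.3084) = 0.906%.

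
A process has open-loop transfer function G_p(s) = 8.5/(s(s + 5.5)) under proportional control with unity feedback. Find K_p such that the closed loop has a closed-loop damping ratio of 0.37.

K_p = 6.5

Closed-loop characteristic equation: s² + 5.5s + K_p·8.5 = 0.
So ω_n = √(8.5K_p) and 2ζω_n = 5.5, giving ζ = 5.5/(2√(8.5K_p)).
Setting ζ = 0.37: √(8.5K_p) = 5.5/(2·0.37) = 7.432, so K_p = 55.24/8.5 = 6.5.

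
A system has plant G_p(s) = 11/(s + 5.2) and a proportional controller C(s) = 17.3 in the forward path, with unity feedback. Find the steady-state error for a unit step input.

0.0266

The loop is type 0. Static position error constant K_pos = C(0)·G_p(0) = 17.3·2.115 = 36.6.
Steady-state error to a unit step: e_ss = 1/(1+K_pos) = 1/37.6 = 0.0266.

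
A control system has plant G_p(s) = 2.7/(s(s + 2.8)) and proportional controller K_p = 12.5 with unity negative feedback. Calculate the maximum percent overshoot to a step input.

The closed-loop denominator s² + 2.8s + 33.75 gives ω_n = √33.75 = 5.809 and ζ = 2.8/(2ω_n) = 0.241.
%OS = 100·exp(−πζ/√(1−ζ²)) = 100·exp(−π·0.241/√0.9419) = 45.8%.

45.8%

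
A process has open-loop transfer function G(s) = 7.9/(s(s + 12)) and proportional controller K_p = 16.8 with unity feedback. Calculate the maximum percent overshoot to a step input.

The closed-loop denominator s² + 12s + 132.7 gives ω_n = √132.7 = 11.52 and ζ = 12/(2ω_n) = 0.5208.
%OS = 100·exp(−πζ/√(1−ζ²)) = 100·exp(−π·0.5208/√0.7288) = 14.7%.

14.7%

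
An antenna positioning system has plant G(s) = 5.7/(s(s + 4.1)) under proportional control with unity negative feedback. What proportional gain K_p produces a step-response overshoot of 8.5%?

K_p = 1.93

From %OS = 100·exp(−πζ/√(1−ζ²)) = 8.5%, ζ = −ln(0.085)/√(π²+ln²(0.085)) = 0.6173.
Characteristic equation s² + 4.1s + 5.7K_p = 0 gives ζ = 4.1/(2√(5.7K_p)).
Setting ζ = 0.6173: √(5.7K_p) = 4.1/(2·0.6173) = 3.321, so K_p = 11.03/5.7 = 1.93.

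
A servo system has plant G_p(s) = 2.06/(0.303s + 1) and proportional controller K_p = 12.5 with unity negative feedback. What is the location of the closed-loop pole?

s = -88.28

Closed loop: T(s) = K_p·G_p/(1+K_p·G_p) = 25.75/(0.303s + 1 + 25.75), with pole at s = −(1 + 25.75)/0.303 = −88.28.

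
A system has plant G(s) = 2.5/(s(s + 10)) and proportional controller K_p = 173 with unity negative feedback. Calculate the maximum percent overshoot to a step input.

45.9%

Closed-loop characteristic equation: s² + 10s + 432.5 = 0, so ω_n = 20.8 rad/s and ζ = 10/(2·20.8) = 0.2404.
%OS = 100·exp(−πζ/√(1−ζ²)) = 100·exp(−π·0.2404/√0.9422) = 45.9%.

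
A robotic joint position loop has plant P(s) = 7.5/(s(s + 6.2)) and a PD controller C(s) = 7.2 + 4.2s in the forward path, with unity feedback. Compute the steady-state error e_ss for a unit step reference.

0

The open loop C(s)P(s) has a pole at the origin (type 1), so the static position error constant is infinite and e_ss = 1/(1+∞) = 0.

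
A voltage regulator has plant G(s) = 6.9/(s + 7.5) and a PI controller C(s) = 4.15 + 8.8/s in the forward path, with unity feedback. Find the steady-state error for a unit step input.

The open loop C(s)G(s) has a pole at the origin (type 1), so the static position error constant is infinite and e_ss = 1/(1+∞) = 0.

0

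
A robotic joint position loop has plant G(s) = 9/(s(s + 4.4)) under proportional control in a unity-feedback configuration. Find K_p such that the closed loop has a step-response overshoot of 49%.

K_p = 11

From %OS = 100·exp(−πζ/√(1−ζ²)) = 49%, ζ = −ln(0.49)/√(π²+ln²(0.49)) = 0.2214.
Characteristic equation s² + 4.4s + 9K_p = 0 gives ζ = 4.4/(2√(9K_p)).
Setting ζ = 0.2214: √(9K_p) = 4.4/(2·0.2214) = 9.935, so K_p = 98.71/9 = 11.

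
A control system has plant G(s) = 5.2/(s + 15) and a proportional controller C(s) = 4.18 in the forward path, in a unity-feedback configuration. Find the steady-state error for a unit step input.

0.408

The loop is type 0. Static position error constant K_pos = C(0)·G(0) = 4.18·0.3467 = 1.449.
Steady-state error to a unit step: e_ss = 1/(1+K_pos) = 1/2.449 = 0.408.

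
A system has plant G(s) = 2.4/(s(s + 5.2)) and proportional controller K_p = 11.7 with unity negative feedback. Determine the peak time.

T_p = 0.68 s

From 1 + K_pG(s) = 0: s² + 5.2s + 28.08 = 0 ⇒ ω_n = 5.299, ζ = 0.4907.
Damped frequency ω_d = ω_n√(1−ζ²) = 4.617 rad/s, so peak time T_p = π/ω_d = 0.68 s.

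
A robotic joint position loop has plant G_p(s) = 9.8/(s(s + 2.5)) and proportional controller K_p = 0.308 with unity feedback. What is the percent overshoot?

From 1 + K_pG_p(s) = 0: s² + 2.5s + 3.018 = 0 ⇒ ω_n = 1.737, ζ = 0.7195.
%OS = 100·exp(−πζ/√(1−ζ²)) = 100·exp(−π·0.7195/√0.4823) = 3.86%.

3.86%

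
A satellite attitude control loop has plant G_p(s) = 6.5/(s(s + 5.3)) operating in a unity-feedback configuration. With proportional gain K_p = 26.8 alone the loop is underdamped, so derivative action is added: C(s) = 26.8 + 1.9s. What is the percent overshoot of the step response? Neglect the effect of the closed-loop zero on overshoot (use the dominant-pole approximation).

Forward path: (26.8 + 1.9s)·6.5/(s(s+5.3)). The closed-loop characteristic equation is s² + (5.3 + 6.5·1.9)s + 6.5·26.8 = 0.
That is s² + 17.65s + 174.2 = 0, so ω_n = 13.2 rad/s and ζ = 17.65/(2·13.2) = 0.6686.
%OS = 100·exp(−πζ/√(1−ζ²)) = 5.93%.

5.93%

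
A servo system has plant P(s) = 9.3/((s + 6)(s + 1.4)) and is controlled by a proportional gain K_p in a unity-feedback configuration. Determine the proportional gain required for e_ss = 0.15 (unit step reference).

Steady-state error for a unit step on this type-0 loop is 1/(1 + K_p·P(0)).
P(0) = 1.107. Require 1/(1 + K_p·1.107) = 0.15, so 1 + 1.107·K_p = 6.667.
K_p = (6.667 − 1)/1.107 = 5.12.

K_p = 5.12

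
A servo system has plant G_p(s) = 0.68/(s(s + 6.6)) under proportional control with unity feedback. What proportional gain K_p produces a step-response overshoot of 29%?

K_p = 119

From %OS = 100·exp(−πζ/√(1−ζ²)) = 29%, ζ = −ln(0.29)/√(π²+ln²(0.29)) = 0.3666.
Characteristic equation s² + 6.6s + 0.68K_p = 0 gives ζ = 6.6/(2√(0.68K_p)).
Setting ζ = 0.3666: √(0.68K_p) = 6.6/(2·0.3666) = 9.002, so K_p = 81.03/0.68 = 119.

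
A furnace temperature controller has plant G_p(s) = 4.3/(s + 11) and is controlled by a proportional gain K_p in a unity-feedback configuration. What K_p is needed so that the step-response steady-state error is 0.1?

Steady-state error for a unit step on this type-0 loop is 1/(1 + K_p·G_p(0)).
G_p(0) = 0.3909. Require 1/(1 + K_p·0.3909) = 0.1, so 1 + 0.3909·K_p = 10.
K_p = (10 − 1)/0.3909 = 23.

K_p = 23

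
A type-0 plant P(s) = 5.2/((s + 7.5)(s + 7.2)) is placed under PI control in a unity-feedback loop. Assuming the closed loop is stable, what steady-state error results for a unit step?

0

The PI controller's integrator makes the forward path type 1, so e_ss to a step is zero.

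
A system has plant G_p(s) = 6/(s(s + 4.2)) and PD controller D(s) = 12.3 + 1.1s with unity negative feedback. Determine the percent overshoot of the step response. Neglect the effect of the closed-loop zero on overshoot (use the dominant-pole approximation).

Forward path: (12.3 + 1.1s)·6/(s(s+4.2)). The closed-loop characteristic equation is s² + (4.2 + 6·1.1)s + 6·12.3 = 0.
That is s² + 10.8s + 73.8 = 0, so ω_n = 8.591 rad/s and ζ = 10.8/(2·8.591) = 0.6286.
%OS = 100·exp(−πζ/√(1−ζ²)) = 7.89%.

7.89%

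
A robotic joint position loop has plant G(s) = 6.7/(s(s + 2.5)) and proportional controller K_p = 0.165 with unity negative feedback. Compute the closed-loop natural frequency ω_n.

With unity feedback the closed-loop characteristic equation is s² + 2.5s + 0.165·6.7 = s² + 2.5s + 1.106 = 0.
So ω_n² = 1.106 ⇒ ω_n = 1.051 rad/s, and ζ = 2.5/(2ω_n) = 1.19.

ω_n = 1.05 rad/s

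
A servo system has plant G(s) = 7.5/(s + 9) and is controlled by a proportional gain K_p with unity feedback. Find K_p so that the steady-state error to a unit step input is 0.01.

The loop is type 0, so e_ss(step) = 1/(1 + K_pos) with K_pos = K_p·G(0).
G(0) = 0.8333. Require 1/(1 + K_p·0.8333) = 0.01, so 1 + 0.8333·K_p = 100.
K_p = (100 − 1)/0.8333 = 119.

K_p = 119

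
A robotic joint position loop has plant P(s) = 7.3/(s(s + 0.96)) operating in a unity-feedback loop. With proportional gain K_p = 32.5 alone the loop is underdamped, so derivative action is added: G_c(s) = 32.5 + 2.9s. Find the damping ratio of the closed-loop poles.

Forward path: (32.5 + 2.9s)·7.3/(s(s+0.96)). The closed-loop characteristic equation is s² + (0.96 + 7.3·2.9)s + 7.3·32.5 = 0.
That is s² + 22.13s + 237.2 = 0, so ω_n = 15.4 rad/s and ζ = 22.13/(2·15.4) = 0.7184.

ζ = 0.718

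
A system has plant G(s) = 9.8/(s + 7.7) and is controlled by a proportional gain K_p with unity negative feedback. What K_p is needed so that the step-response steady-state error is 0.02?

K_p = 38.5

The loop is type 0, so e_ss(step) = 1/(1 + K_pos) with K_pos = K_p·G(0).
G(0) = 1.273. Require 1/(1 + K_p·1.273) = 0.02, so 1 + 1.273·K_p = 50.
K_p = (50 − 1)/1.273 = 38.5.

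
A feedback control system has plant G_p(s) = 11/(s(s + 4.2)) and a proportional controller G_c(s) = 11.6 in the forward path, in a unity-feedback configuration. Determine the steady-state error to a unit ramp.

0.0329

The loop has one pole at the origin (type 1). Velocity error constant K_v = lim_{s→0} s·G_c(s)G_p(s) = 11.6·11/4.2 = 30.38.
Steady-state error to a unit ramp: e_ss = 1/K_v = 0.0329.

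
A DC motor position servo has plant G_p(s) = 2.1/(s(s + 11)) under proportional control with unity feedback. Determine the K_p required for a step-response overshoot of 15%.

K_p = 53.9

From %OS = 100·exp(−πζ/√(1−ζ²)) = 15%, ζ = −ln(0.15)/√(π²+ln²(0.15)) = 0.5169.
Characteristic equation s² + 11s + 2.1K_p = 0 gives ζ = 11/(2√(2.1K_p)).
Setting ζ = 0.5169: √(2.1K_p) = 11/(2·0.5169) = 10.64, so K_p = 113.2/2.1 = 53.9.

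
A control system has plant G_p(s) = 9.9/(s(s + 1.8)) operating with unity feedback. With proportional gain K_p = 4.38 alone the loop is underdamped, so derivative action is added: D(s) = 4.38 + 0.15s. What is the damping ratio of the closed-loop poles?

Forward path: (4.38 + 0.15s)·9.9/(s(s+1.8)). The closed-loop characteristic equation is s² + (1.8 + 9.9·0.15)s + 9.9·4.38 = 0.
That is s² + 3.285s + 43.36 = 0, so ω_n = 6.585 rad/s and ζ = 3.285/(2·6.585) = 0.2494.

ζ = 0.249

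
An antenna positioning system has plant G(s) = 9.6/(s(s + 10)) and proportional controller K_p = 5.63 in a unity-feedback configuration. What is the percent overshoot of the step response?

From 1 + K_pG(s) = 0: s² + 10s + 54.05 = 0 ⇒ ω_n = 7.352, ζ = 0.6801.
%OS = 100·exp(−πζ/√(1−ζ²)) = 100·exp(−π·0.6801/√0.5374) = 5.42%.

5.42%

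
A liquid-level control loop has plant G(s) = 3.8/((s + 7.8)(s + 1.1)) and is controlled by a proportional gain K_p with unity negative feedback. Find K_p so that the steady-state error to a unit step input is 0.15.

The loop is type 0, so e_ss(step) = 1/(1 + K_pos) with K_pos = K_p·G(0).
G(0) = 0.4429. Require 1/(1 + K_p·0.4429) = 0.15, so 1 + 0.4429·K_p = 6.667.
K_p = (6.667 − 1)/0.4429 = 12.8.

K_p = 12.8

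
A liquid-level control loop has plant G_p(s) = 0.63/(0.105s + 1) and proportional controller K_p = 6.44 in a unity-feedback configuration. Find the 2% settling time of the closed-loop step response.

T_s ≈ 0.083 s

Closed loop: T(s) = K_p·G_p/(1+K_p·G_p) = 4.057/(0.105s + 1 + 4.057), with pole at s = −(1 + 4.057)/0.105 = −48.16.
τ = 1/48.16 = 0.02076 s, so 2% settling time ≈ 4τ = 0.083 s.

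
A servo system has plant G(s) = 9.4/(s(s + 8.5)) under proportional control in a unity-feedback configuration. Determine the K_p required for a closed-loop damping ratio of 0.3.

Closed-loop characteristic equation: s² + 8.5s + K_p·9.4 = 0.
So ω_n = √(9.4K_p) and 2ζω_n = 8.5, giving ζ = 8.5/(2√(9.4K_p)).
Setting ζ = 0.3: √(9.4K_p) = 8.5/(2·0.3) = 14.17, so K_p = 200.7/9.4 = 21.4.

K_p = 21.4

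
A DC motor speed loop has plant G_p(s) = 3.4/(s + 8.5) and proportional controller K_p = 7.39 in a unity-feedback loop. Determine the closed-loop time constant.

τ = 0.0297 s

Closed-loop transfer function: T(s) = K_p·G_p(s)/(1 + K_p·G_p(s)) = 25.13/(s + 8.5 + 25.13) = 25.13/(s + 33.63).
Time constant τ = 1/33.63 = 0.0297 s.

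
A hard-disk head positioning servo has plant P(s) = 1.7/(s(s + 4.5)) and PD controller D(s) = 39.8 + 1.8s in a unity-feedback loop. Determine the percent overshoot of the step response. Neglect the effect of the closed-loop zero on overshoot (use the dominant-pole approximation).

Forward path: (39.8 + 1.8s)·1.7/(s(s+4.5)). The closed-loop characteristic equation is s² + (4.5 + 1.7·1.8)s + 1.7·39.8 = 0.
That is s² + 7.56s + 67.66 = 0, so ω_n = 8.226 rad/s and ζ = 7.56/(2·8.226) = 0.4595.
%OS = 100·exp(−πζ/√(1−ζ²)) = 19.7%.

19.7%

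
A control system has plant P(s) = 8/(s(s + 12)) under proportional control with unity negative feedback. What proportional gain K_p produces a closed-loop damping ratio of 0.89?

Closed-loop characteristic equation: s² + 12s + K_p·8 = 0.
So ω_n = √(8K_p) and 2ζω_n = 12, giving ζ = 12/(2√(8K_p)).
Setting ζ = 0.89: √(8K_p) = 12/(2·0.89) = 6.742, so K_p = 45.45/8 = 5.68.

K_p = 5.68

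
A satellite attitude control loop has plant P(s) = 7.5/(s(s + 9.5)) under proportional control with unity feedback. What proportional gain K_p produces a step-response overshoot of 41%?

From %OS = 100·exp(−πζ/√(1−ζ²)) = 41%, ζ = −ln(0.41)/√(π²+ln²(0.41)) = 0.273.
Characteristic equation s² + 9.5s + 7.5K_p = 0 gives ζ = 9.5/(2√(7.5K_p)).
Setting ζ = 0.273: √(7.5K_p) = 9.5/(2·0.273) = 17.4, so K_p = 302.7/7.5 = 40.4.

K_p = 40.4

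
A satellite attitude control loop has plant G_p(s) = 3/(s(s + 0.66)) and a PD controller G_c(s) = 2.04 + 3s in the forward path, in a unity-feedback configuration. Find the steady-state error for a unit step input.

The open loop G_c(s)G_p(s) has a pole at the origin (type 1), so the static position error constant is infinite and e_ss = 1/(1+∞) = 0.

0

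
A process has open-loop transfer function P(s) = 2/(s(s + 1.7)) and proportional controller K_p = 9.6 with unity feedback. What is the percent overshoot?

From 1 + K_pP(s) = 0: s² + 1.7s + 19.2 = 0 ⇒ ω_n = 4.382, ζ = 0.194.
%OS = 100·exp(−πζ/√(1−ζ²)) = 100·exp(−π·0.194/√0.9624) = 53.7%.

53.7%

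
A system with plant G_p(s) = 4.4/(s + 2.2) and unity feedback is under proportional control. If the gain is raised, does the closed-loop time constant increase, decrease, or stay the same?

decrease

The closed-loop bandwidth 2.2+K_p·4.4 grows with K_p, so τ shrinks.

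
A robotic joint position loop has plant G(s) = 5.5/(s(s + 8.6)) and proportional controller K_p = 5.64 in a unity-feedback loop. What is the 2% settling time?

From 1 + K_pG(s) = 0: s² + 8.6s + 31.02 = 0 ⇒ ω_n = 5.57, ζ = 0.7721.
2% settling time T_s ≈ 4/(ζω_n) = 4/4.3 = 0.93 s.

T_s ≈ 0.93 s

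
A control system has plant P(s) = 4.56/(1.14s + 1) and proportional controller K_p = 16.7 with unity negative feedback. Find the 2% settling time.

T_s ≈ 0.0591 s

Closed loop: T(s) = K_p·P/(1+K_p·P) = 76.15/(1.14s + 1 + 76.15), with pole at s = −(1 + 76.15)/1.14 = −67.68.
τ = 1/67.68 = 0.01478 s, so 2% settling time ≈ 4τ = 0.0591 s.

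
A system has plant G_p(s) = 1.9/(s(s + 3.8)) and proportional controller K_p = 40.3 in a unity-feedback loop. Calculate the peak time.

Closed-loop characteristic equation: s² + 3.8s + 76.57 = 0, so ω_n = 8.75 rad/s and ζ = 3.8/(2·8.75) = 0.2171.
Damped frequency ω_d = ω_n√(1−ζ²) = 8.542 rad/s, so peak time T_p = π/ω_d = 0.368 s.

T_p = 0.368 s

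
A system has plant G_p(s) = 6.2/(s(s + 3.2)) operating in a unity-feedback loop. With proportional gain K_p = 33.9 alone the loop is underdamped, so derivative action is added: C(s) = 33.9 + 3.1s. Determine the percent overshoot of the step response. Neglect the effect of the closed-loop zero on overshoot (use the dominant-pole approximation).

2.17%

Forward path: (33.9 + 3.1s)·6.2/(s(s+3.2)). The closed-loop characteristic equation is s² + (3.2 + 6.2·3.1)s + 6.2·33.9 = 0.
That is s² + 22.42s + 210.2 = 0, so ω_n = 14.5 rad/s and ζ = 22.42/(2·14.5) = 0.7732.
%OS = 100·exp(−πζ/√(1−ζ²)) = 2.17%.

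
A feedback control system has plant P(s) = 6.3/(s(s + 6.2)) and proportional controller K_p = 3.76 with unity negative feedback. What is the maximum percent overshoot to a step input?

Closed-loop characteristic equation: s² + 6.2s + 23.69 = 0, so ω_n = 4.867 rad/s and ζ = 6.2/(2·4.867) = 0.6369.
%OS = 100·exp(−πζ/√(1−ζ²)) = 100·exp(−π·0.6369/√0.5943) = 7.46%.

7.46%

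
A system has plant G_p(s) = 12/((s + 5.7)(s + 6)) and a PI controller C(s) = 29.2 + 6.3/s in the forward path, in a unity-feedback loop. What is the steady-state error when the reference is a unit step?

0

The open loop C(s)G_p(s) has a pole at the origin (type 1), so the static position error constant is infinite and e_ss = 1/(1+∞) = 0.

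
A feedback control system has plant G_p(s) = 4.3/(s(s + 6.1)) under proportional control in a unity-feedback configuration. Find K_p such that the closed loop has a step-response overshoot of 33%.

K_p = 19.5

From %OS = 100·exp(−πζ/√(1−ζ²)) = 33%, ζ = −ln(0.33)/√(π²+ln²(0.33)) = 0.3328.
Characteristic equation s² + 6.1s + 4.3K_p = 0 gives ζ = 6.1/(2√(4.3K_p)).
Setting ζ = 0.3328: √(4.3K_p) = 6.1/(2·0.3328) = 9.165, so K_p = 84/4.3 = 19.5.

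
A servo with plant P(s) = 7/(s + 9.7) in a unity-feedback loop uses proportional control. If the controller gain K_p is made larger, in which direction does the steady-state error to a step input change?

decrease

The position error constant K_pos = K_p·P(0) grows with K_p, and e_ss = 1/(1+K_pos) falls.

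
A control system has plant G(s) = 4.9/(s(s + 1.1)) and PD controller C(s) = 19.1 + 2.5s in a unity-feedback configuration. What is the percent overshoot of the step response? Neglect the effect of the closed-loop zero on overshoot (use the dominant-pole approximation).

5.01%

Forward path: (19.1 + 2.5s)·4.9/(s(s+1.1)). The closed-loop characteristic equation is s² + (1.1 + 4.9·2.5)s + 4.9·19.1 = 0.
That is s² + 13.35s + 93.59 = 0, so ω_n = 9.674 rad/s and ζ = 13.35/(2·9.674) = 0.69.
%OS = 100·exp(−πζ/√(1−ζ²)) = 5.01%.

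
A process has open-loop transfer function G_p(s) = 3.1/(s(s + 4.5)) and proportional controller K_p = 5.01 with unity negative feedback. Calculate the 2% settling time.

The closed-loop denominator s² + 4.5s + 15.53 gives ω_n = √15.53 = 3.941 and ζ = 4.5/(2ω_n) = 0.5709.
2% settling time T_s ≈ 4/(ζω_n) = 4/2.25 = 1.78 s.

T_s ≈ 1.78 s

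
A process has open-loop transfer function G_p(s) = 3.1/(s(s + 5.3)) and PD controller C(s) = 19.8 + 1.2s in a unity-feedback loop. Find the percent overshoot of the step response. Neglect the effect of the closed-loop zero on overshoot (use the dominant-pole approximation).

11%

Forward path: (19.8 + 1.2s)·3.1/(s(s+5.3)). The closed-loop characteristic equation is s² + (5.3 + 3.1·1.2)s + 3.1·19.8 = 0.
That is s² + 9.02s + 61.38 = 0, so ω_n = 7.835 rad/s and ζ = 9.02/(2·7.835) = 0.5757.
%OS = 100·exp(−πζ/√(1−ζ²)) = 11%.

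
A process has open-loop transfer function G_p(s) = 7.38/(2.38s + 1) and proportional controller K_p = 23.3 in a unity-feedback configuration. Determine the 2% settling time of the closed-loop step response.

Closed loop: T(s) = K_p·G_p/(1+K_p·G_p) = 172/(2.38s + 1 + 172), with pole at s = −(1 + 172)/2.38 = −72.67.
τ = 1/72.67 = 0.01376 s, so 2% settling time ≈ 4τ = 0.055 s.

T_s ≈ 0.055 s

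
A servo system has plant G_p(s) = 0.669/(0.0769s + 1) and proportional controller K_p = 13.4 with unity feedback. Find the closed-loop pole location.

s = -129.6

Closed loop: T(s) = K_p·G_p/(1+K_p·G_p) = 8.965/(0.0769s + 1 + 8.965), with pole at s = −(1 + 8.965)/0.0769 = −129.6.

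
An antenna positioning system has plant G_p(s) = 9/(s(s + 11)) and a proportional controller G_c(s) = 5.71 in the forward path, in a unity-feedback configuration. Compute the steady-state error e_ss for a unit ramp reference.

The loop has one pole at the origin (type 1). Velocity error constant K_v = lim_{s→0} s·G_c(s)G_p(s) = 5.71·9/11 = 4.672.
Steady-state error to a unit ramp: e_ss = 1/K_v = 0.214.

0.214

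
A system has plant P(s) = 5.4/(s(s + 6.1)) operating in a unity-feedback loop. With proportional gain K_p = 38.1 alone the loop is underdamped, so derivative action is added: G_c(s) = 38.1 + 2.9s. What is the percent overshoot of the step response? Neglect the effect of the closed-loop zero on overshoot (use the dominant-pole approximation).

Forward path: (38.1 + 2.9s)·5.4/(s(s+6.1)). The closed-loop characteristic equation is s² + (6.1 + 5.4·2.9)s + 5.4·38.1 = 0.
That is s² + 21.76s + 205.7 = 0, so ω_n = 14.34 rad/s and ζ = 21.76/(2·14.34) = 0.7585.
%OS = 100·exp(−πζ/√(1−ζ²)) = 2.58%.

2.58%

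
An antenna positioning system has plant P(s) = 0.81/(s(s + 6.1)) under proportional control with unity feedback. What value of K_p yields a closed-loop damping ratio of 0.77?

Closed-loop characteristic equation: s² + 6.1s + K_p·0.81 = 0.
So ω_n = √(0.81K_p) and 2ζω_n = 6.1, giving ζ = 6.1/(2√(0.81K_p)).
Setting ζ = 0.77: √(0.81K_p) = 6.1/(2·0.77) = 3.961, so K_p = 15.69/0.81 = 19.4.

K_p = 19.4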